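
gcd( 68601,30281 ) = 1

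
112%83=29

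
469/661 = 469/661 =0.71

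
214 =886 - 672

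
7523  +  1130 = 8653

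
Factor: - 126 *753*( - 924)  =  2^3*3^4*7^2 *11^1*251^1 = 87667272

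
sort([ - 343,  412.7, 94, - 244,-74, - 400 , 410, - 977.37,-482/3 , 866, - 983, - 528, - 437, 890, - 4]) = [ - 983, - 977.37,-528, - 437, - 400,-343 , - 244, - 482/3, - 74, - 4, 94, 410, 412.7, 866, 890 ]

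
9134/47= 9134/47=194.34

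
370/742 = 185/371 = 0.50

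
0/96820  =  0 =0.00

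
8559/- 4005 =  - 3  +  384/445 = - 2.14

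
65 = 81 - 16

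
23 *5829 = 134067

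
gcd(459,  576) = 9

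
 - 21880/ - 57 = 383 + 49/57=383.86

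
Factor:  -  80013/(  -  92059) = 3^1*11^( - 1)*149^1*179^1*8369^( - 1) 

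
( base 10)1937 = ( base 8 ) 3621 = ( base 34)1MX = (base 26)2MD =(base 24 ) 38h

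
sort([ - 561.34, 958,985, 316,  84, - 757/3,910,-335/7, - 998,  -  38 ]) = [-998,-561.34, -757/3 ,  -  335/7, - 38, 84, 316, 910,  958, 985 ] 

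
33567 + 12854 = 46421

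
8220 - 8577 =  - 357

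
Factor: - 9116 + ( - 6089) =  - 15205 =- 5^1 * 3041^1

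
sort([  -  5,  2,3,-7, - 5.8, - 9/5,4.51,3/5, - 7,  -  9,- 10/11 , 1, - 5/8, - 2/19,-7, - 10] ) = [ - 10, -9,-7, - 7,-7, - 5.8,- 5, - 9/5,-10/11,-5/8,-2/19, 3/5,1,  2,3,4.51]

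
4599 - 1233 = 3366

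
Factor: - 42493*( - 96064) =2^6*11^1*19^1 *79^1*3863^1 =4082047552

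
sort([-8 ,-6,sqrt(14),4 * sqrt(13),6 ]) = [-8, - 6,  sqrt(14),6, 4 * sqrt( 13) ] 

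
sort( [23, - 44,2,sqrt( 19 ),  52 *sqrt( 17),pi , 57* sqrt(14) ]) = [ - 44, 2,pi,sqrt(19),23,57 * sqrt (14),52*sqrt( 17) ]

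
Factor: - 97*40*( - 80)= 310400 =2^7*5^2*97^1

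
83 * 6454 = 535682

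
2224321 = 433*5137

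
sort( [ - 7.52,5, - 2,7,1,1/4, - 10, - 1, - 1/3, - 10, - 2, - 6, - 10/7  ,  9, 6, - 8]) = [ - 10, - 10,-8, - 7.52, - 6, - 2,-2, - 10/7,-1, - 1/3, 1/4, 1,5,  6, 7, 9] 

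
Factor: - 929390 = - 2^1*5^1*7^1*11^1*17^1*71^1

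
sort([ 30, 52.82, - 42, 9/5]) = [ - 42, 9/5,30, 52.82]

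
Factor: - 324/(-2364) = 3^3 * 197^(- 1 ) = 27/197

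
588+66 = 654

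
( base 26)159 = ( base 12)57B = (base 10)815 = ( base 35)NA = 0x32f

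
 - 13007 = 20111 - 33118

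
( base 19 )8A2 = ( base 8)6010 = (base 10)3080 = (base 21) 6ke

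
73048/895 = 81 + 553/895 = 81.62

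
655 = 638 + 17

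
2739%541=34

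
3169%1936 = 1233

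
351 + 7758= 8109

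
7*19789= 138523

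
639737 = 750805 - 111068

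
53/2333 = 53/2333  =  0.02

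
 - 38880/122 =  - 319 + 19/61= - 318.69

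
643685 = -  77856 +721541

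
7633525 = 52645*145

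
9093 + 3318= 12411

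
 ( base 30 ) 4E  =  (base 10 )134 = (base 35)3t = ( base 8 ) 206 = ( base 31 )4A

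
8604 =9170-566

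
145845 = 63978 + 81867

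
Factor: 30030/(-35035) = -2^1*3^1*7^( - 1 ) = - 6/7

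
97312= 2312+95000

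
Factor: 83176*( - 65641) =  - 2^3*37^1*41^1*281^1 * 1601^1 = -5459755816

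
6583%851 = 626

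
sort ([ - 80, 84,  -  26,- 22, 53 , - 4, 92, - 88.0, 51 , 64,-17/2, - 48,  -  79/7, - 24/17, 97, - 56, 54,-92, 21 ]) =[ - 92 , - 88.0, - 80,- 56, - 48, - 26, - 22, - 79/7, - 17/2, - 4, - 24/17, 21, 51, 53, 54, 64 , 84,92,  97 ]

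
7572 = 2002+5570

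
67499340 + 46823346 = 114322686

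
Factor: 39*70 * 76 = 2^3*3^1 * 5^1 * 7^1 * 13^1 * 19^1 =207480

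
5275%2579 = 117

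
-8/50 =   -  4/25 = -0.16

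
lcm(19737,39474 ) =39474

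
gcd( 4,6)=2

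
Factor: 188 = 2^2*47^1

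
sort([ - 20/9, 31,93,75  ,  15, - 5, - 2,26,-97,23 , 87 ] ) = [ - 97, - 5, - 20/9, - 2,15,23,  26, 31,75,87, 93]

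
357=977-620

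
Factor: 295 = 5^1*59^1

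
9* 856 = 7704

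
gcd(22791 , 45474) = 3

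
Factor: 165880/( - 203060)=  - 2^1*29^1*71^( -1) = - 58/71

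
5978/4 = 2989/2 = 1494.50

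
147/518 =21/74 = 0.28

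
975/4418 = 975/4418 = 0.22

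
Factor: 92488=2^3*11^1*1051^1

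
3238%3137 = 101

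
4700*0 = 0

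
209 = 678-469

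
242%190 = 52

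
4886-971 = 3915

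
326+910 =1236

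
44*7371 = 324324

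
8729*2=17458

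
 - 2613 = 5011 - 7624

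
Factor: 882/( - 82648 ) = - 441/41324 = -2^( - 2) * 3^2*7^2*10331^( - 1 )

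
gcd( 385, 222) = 1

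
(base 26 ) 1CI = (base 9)1337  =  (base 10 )1006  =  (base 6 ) 4354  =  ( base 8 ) 1756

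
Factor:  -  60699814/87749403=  - 8671402/12535629 = - 2^1*3^( - 1 )*821^1*5281^1* 4178543^( - 1)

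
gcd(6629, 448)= 7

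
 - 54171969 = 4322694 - 58494663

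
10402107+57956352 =68358459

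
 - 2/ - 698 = 1/349=0.00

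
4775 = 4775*1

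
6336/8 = 792=792.00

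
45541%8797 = 1556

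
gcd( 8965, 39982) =1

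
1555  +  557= 2112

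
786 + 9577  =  10363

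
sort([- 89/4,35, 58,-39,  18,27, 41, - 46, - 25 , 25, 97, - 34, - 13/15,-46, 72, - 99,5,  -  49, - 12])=[-99, - 49,  -  46,-46,  -  39,-34,-25, - 89/4,-12, - 13/15 , 5,18 , 25, 27,35 , 41,  58,72, 97]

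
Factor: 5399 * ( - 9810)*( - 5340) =282828774600  =  2^3*3^3*5^2*89^1*109^1*5399^1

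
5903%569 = 213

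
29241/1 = 29241 = 29241.00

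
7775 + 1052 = 8827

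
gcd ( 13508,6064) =4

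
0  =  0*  538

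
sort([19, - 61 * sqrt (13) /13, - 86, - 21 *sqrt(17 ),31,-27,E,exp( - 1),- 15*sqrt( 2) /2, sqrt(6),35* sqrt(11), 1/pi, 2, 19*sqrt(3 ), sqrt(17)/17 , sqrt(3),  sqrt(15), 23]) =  [ - 21*sqrt(17 ), - 86 , - 27, - 61 * sqrt(13)/13,-15*sqrt( 2)/2,sqrt(17 ) /17 , 1/pi , exp( - 1), sqrt( 3) , 2,sqrt( 6), E, sqrt(15), 19,23, 31, 19*sqrt( 3), 35*sqrt( 11)] 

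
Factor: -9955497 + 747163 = -9208334 = - 2^1*47^1*97961^1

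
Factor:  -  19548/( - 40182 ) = 2^1*3^2 * 37^ ( - 1) = 18/37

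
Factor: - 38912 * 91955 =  - 3578152960 = - 2^11*5^1*19^1*53^1 * 347^1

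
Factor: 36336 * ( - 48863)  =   - 2^4*3^1 * 131^1*373^1 * 757^1=- 1775485968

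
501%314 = 187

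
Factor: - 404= - 2^2*101^1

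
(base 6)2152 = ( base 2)111110100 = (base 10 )500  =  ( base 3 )200112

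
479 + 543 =1022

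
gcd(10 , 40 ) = 10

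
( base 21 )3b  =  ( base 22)38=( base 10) 74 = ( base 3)2202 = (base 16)4a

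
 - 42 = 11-53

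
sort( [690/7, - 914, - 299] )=[ - 914, - 299,690/7]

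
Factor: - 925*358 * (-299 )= 99013850 = 2^1*5^2*13^1*23^1*37^1*179^1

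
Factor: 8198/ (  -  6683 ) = -2^1*41^( - 1 ) * 163^( - 1)*4099^1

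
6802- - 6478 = 13280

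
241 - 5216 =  - 4975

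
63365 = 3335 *19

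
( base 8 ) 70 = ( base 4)320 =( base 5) 211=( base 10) 56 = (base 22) 2c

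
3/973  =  3/973 = 0.00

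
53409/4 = 13352 + 1/4 = 13352.25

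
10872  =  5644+5228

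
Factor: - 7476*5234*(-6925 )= 2^3*3^1*5^2*7^1*89^1*277^1*2617^1 = 270970984200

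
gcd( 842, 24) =2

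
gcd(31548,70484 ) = 4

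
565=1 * 565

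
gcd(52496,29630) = 2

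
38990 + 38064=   77054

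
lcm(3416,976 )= 6832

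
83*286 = 23738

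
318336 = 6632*48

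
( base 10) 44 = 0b101100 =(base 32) 1C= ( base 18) 28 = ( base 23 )1L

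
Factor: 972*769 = 747468 = 2^2*3^5*769^1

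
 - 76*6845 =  -520220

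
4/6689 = 4/6689 = 0.00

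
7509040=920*8162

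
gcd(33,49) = 1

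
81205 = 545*149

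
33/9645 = 11/3215 = 0.00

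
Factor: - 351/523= - 3^3 * 13^1*523^( -1)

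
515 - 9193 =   -  8678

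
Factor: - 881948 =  - 2^2*29^1*7603^1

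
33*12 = 396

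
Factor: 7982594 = 2^1*3991297^1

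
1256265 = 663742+592523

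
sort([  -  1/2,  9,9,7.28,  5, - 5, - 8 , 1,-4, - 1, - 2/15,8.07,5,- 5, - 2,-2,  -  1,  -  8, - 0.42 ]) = [ - 8, - 8, - 5,-5, - 4, -2, - 2 ,  -  1 ,-1,-1/2,  -  0.42 ,  -  2/15,1 , 5, 5, 7.28,8.07,9,9]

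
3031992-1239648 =1792344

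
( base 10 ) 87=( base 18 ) 4F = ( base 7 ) 153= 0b1010111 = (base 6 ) 223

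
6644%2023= 575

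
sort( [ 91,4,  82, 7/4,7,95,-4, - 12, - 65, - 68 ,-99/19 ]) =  [ - 68,-65, - 12,-99/19, - 4, 7/4, 4,7,82,91, 95 ]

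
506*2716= 1374296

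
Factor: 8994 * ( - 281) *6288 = - 2^5 *3^2*131^1*281^1 * 1499^1 = -  15891750432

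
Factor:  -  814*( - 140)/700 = 814/5 = 2^1*5^( - 1 )*11^1*37^1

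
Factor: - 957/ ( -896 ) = 2^( - 7 )*3^1*  7^( - 1)*11^1 *29^1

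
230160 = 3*76720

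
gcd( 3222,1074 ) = 1074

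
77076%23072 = 7860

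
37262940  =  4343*8580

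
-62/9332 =-1+ 4635/4666 = -0.01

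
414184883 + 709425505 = 1123610388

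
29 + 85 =114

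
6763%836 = 75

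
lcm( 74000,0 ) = 0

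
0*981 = 0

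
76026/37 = 76026/37 =2054.76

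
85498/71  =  1204 +14/71 = 1204.20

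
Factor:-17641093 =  - 17641093^1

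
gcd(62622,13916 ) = 6958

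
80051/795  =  100 + 551/795 = 100.69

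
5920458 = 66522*89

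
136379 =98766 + 37613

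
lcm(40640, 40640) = 40640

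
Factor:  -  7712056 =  - 2^3*11^2*31^1 * 257^1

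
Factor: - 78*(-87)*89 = 603954 = 2^1*3^2* 13^1*29^1*89^1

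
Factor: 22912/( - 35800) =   -  2^4*5^(  -  2) = - 16/25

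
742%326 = 90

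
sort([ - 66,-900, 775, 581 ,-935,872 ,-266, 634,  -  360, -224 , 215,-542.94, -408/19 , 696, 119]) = [ - 935 , - 900, - 542.94, - 360,-266, - 224,  -  66, - 408/19, 119,215, 581,634,696,775, 872]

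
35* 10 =350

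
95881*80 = 7670480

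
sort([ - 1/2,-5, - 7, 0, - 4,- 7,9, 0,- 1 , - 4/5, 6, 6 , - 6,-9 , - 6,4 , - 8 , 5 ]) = [  -  9, - 8, - 7, - 7, -6,  -  6, - 5,- 4, - 1  ,  -  4/5, - 1/2, 0,0,4, 5 , 6, 6, 9 ]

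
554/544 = 1 + 5/272 = 1.02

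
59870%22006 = 15858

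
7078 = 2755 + 4323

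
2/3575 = 2/3575 =0.00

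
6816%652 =296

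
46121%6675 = 6071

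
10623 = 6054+4569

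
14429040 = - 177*( - 81520)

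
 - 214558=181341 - 395899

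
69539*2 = 139078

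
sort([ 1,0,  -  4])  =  [ - 4 , 0, 1]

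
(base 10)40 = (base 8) 50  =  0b101000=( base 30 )1a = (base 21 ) 1j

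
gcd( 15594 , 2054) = 2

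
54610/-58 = -27305/29  =  -941.55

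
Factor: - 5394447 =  - 3^2*599383^1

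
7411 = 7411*1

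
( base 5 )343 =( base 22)4A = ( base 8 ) 142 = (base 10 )98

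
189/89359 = 189/89359=0.00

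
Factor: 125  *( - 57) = -3^1*5^3*19^1 = - 7125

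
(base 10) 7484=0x1D3C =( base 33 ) 6sq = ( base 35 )63T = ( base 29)8Q2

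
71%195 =71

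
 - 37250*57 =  - 2123250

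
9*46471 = 418239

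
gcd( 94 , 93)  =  1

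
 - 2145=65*( - 33)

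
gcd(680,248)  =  8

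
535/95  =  5+12/19 = 5.63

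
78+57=135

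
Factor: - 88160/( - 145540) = 232/383  =  2^3*29^1*383^(-1 )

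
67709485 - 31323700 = 36385785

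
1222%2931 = 1222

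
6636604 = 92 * 72137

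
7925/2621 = 7925/2621 = 3.02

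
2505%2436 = 69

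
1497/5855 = 1497/5855= 0.26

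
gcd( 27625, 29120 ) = 65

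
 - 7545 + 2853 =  - 4692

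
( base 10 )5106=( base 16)13f2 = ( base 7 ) 20613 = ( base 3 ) 21000010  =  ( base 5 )130411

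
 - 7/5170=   -  1 +5163/5170  =  - 0.00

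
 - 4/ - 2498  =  2/1249 = 0.00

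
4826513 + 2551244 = 7377757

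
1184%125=59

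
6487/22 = 294 + 19/22 = 294.86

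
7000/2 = 3500=3500.00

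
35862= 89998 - 54136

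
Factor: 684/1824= 3/8 = 2^( - 3)*3^1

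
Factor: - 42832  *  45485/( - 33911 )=2^4*5^1*11^1 * 827^1*2677^1*33911^ ( - 1)=1948213520/33911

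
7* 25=175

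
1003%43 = 14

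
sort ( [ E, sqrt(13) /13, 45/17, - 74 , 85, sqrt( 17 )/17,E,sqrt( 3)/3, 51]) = [ - 74 , sqrt ( 17 )/17,  sqrt(13) /13,sqrt ( 3)/3 , 45/17, E, E,51 , 85]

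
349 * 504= 175896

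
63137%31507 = 123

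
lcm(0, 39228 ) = 0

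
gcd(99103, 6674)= 1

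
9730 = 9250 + 480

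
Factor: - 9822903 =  - 3^1*41^1*79861^1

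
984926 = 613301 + 371625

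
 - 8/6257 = - 8/6257 = - 0.00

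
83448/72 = 1159 = 1159.00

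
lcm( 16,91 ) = 1456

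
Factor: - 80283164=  - 2^2 * 13^1*863^1*1789^1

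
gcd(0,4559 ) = 4559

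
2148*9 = 19332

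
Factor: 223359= 3^1*74453^1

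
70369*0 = 0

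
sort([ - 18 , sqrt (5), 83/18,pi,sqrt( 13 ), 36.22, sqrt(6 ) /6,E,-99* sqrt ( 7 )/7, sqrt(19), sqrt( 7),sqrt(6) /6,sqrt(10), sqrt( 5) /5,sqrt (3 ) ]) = [ - 99*sqrt( 7) /7, - 18, sqrt( 6 )/6, sqrt(6) /6,sqrt(5 )/5,sqrt (3 ),sqrt ( 5 ), sqrt ( 7), E,pi, sqrt ( 10), sqrt(13),sqrt( 19), 83/18,36.22 ]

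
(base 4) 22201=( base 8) 1241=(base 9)827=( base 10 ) 673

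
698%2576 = 698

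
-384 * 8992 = - 3452928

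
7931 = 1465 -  - 6466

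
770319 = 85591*9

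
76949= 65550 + 11399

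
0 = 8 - 8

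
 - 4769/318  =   - 15+1/318 = - 15.00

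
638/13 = 638/13 = 49.08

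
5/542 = 5/542 = 0.01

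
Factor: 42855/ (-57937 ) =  - 3^1 * 5^1*11^( - 1)*23^( - 1 )*229^(-1 )*2857^1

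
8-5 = 3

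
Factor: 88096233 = 3^1*23^1*197^1*6481^1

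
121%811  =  121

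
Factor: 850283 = 7^1 * 121469^1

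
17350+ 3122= 20472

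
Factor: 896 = 2^7 * 7^1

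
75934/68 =1116 + 23/34 = 1116.68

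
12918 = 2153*6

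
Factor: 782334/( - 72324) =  - 887/82 = - 2^(-1)*41^ (-1)*887^1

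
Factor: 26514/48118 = 3^3*7^ ( - 2 ) = 27/49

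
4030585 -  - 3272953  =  7303538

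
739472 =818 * 904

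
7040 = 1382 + 5658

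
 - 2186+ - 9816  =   - 12002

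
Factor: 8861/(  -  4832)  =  -2^ (  -  5)*151^( - 1)*8861^1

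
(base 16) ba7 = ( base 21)6g1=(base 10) 2983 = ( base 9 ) 4074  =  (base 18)93D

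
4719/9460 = 429/860 = 0.50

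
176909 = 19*9311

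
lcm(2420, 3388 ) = 16940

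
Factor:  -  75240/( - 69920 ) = 99/92 = 2^(- 2) * 3^2 * 11^1*23^( - 1)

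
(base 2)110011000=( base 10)408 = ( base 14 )212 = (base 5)3113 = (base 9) 503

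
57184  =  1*57184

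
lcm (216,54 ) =216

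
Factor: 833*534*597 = 265558734 = 2^1*3^2*7^2*17^1* 89^1*199^1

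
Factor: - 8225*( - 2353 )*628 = 12153950900 = 2^2 * 5^2 * 7^1* 13^1*47^1 * 157^1*181^1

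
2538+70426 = 72964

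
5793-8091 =-2298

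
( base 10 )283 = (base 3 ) 101111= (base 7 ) 553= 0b100011011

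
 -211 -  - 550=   339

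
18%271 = 18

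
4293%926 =589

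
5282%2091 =1100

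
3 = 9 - 6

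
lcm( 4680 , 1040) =9360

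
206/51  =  4 + 2/51= 4.04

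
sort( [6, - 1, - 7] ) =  [ - 7, - 1, 6 ]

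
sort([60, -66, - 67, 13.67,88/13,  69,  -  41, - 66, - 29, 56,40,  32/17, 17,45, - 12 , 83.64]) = [ - 67, - 66, - 66 , - 41, - 29,-12, 32/17 , 88/13,13.67, 17,40, 45,56, 60, 69,83.64]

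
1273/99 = 12 + 85/99 = 12.86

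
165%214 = 165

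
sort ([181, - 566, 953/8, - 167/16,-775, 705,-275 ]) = [ - 775, - 566, - 275, - 167/16, 953/8,181,705 ] 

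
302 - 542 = - 240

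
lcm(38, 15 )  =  570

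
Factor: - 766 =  - 2^1*383^1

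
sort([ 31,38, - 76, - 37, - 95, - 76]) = [ - 95, - 76, - 76,-37, 31,38]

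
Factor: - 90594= -2^1*3^2 * 7^1* 719^1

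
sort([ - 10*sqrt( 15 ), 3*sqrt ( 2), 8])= [  -  10*sqrt( 15), 3  *  sqrt ( 2 ), 8]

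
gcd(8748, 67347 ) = 9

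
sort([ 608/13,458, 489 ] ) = [608/13, 458 , 489]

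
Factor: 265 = 5^1*53^1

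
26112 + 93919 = 120031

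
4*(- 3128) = - 12512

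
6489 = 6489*1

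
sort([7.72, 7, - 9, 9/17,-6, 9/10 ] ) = [  -  9, - 6, 9/17,9/10, 7,7.72] 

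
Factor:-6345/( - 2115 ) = 3^1= 3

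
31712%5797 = 2727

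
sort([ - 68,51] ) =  [ - 68,51]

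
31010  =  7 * 4430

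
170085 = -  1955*( - 87 )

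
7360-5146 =2214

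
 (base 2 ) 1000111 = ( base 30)2B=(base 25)2L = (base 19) 3E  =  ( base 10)71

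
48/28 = 1  +  5/7 = 1.71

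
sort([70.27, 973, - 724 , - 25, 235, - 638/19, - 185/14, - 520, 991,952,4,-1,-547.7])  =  [ - 724,-547.7, - 520, - 638/19,-25,-185/14, - 1, 4,70.27, 235,952, 973, 991 ] 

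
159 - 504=- 345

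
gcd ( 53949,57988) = 7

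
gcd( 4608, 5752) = 8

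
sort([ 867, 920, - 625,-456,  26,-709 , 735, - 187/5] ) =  [-709,-625,-456, - 187/5,26,735, 867, 920 ] 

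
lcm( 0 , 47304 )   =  0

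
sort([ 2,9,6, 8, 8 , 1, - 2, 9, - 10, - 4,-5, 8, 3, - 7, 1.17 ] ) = [-10, - 7, - 5, - 4, - 2, 1,1.17,2, 3, 6, 8, 8,  8,9, 9 ]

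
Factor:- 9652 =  - 2^2*19^1*127^1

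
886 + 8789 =9675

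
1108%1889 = 1108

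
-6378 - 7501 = - 13879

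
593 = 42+551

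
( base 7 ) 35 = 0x1a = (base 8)32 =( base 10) 26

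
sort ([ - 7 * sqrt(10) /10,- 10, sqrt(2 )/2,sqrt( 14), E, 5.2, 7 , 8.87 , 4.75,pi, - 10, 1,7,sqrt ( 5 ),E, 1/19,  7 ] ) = [ - 10, - 10,  -  7*sqrt(10 ) /10,1/19,sqrt( 2) /2,1,  sqrt(5 ), E,E,pi, sqrt( 14), 4.75 , 5.2, 7, 7, 7,8.87]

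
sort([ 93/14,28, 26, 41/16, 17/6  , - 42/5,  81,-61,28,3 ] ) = [ - 61,-42/5, 41/16,  17/6, 3, 93/14,26, 28, 28,81 ] 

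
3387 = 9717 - 6330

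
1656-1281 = 375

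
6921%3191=539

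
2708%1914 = 794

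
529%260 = 9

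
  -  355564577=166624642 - 522189219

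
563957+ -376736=187221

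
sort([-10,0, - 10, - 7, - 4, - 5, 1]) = [ - 10, - 10, -7, - 5, - 4,  0, 1]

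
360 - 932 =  - 572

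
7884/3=2628=2628.00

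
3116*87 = 271092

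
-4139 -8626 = -12765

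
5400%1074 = 30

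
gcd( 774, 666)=18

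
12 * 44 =528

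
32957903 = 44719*737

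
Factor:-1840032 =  - 2^5 * 3^2*6389^1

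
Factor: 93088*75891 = 7064541408 = 2^5*3^1 * 41^1*617^1*2909^1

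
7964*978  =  7788792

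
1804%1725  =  79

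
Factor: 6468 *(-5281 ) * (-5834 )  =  2^3*3^1*7^2 * 11^1*2917^1 * 5281^1 =199274901672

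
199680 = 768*260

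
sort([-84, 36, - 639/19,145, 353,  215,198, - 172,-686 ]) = [ - 686, - 172, - 84,- 639/19, 36 , 145 , 198, 215,353 ] 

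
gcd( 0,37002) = 37002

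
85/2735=17/547 = 0.03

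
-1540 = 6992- 8532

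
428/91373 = 428/91373 = 0.00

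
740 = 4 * 185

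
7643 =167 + 7476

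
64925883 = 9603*6761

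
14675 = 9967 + 4708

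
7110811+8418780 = 15529591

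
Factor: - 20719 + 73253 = 52534 = 2^1*26267^1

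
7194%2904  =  1386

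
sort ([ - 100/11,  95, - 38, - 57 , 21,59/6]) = [ - 57, - 38, - 100/11, 59/6, 21 , 95]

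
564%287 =277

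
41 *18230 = 747430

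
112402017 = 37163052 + 75238965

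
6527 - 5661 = 866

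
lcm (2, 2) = 2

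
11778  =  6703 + 5075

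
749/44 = 17 + 1/44 = 17.02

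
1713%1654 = 59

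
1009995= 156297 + 853698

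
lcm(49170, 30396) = 1671780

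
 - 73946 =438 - 74384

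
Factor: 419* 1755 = 735345 = 3^3*5^1*13^1*419^1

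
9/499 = 9/499 = 0.02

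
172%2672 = 172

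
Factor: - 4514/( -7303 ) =2^1*37^1*61^1*67^( - 1)*109^( - 1)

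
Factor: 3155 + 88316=91471 =23^1 * 41^1 * 97^1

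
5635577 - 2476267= 3159310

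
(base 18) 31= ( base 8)67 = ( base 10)55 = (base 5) 210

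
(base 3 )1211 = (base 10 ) 49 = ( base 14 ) 37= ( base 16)31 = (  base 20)29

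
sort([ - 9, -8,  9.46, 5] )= [- 9, - 8 , 5,9.46]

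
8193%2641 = 270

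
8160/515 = 1632/103 = 15.84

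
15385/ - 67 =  - 230+25/67 = - 229.63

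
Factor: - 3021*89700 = -2^2*3^2*5^2*13^1*19^1*23^1*53^1 = -270983700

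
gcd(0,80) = 80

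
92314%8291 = 1113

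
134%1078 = 134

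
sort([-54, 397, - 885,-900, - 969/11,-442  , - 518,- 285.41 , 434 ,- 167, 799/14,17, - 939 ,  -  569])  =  [-939, - 900  , - 885 , - 569,  -  518,-442, - 285.41, - 167, -969/11 , - 54,17,799/14 , 397,434]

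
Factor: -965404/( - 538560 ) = 2^( - 4)*3^( - 2 )*5^ (-1)*17^( - 1 )*37^1 * 593^1= 21941/12240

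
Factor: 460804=2^2*115201^1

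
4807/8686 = 4807/8686  =  0.55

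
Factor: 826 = 2^1*7^1*59^1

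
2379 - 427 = 1952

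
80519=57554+22965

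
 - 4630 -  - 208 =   -  4422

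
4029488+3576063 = 7605551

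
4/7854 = 2/3927 = 0.00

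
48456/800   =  60 + 57/100 =60.57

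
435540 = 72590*6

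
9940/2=4970 = 4970.00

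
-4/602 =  - 2/301 = -  0.01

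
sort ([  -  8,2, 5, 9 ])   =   [- 8 , 2,5, 9 ]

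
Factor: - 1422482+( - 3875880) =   -  2^1*397^1*6673^1 = - 5298362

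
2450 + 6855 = 9305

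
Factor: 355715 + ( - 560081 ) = -204366 = - 2^1*3^1*34061^1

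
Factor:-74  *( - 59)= 4366 =2^1* 37^1* 59^1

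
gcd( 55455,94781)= 1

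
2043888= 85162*24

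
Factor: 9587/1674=2^(-1)*3^( - 3 ) * 31^( - 1)*9587^1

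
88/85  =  1 + 3/85 =1.04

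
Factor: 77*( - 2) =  - 2^1*7^1*11^1 = -154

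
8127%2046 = 1989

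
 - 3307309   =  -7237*457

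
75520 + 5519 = 81039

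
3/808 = 3/808 = 0.00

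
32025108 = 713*44916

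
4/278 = 2/139 =0.01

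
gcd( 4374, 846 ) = 18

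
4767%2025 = 717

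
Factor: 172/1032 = 2^( - 1)*3^(-1) = 1/6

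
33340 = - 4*( - 8335 ) 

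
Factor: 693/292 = 2^( - 2)*3^2*7^1*11^1*73^( - 1)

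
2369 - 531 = 1838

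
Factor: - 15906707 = -37^1 *429911^1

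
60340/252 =2155/9 = 239.44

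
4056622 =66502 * 61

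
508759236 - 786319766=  - 277560530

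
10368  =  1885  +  8483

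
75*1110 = 83250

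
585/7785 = 13/173 = 0.08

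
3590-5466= - 1876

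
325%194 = 131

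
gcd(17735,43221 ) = 1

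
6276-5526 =750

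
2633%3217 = 2633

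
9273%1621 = 1168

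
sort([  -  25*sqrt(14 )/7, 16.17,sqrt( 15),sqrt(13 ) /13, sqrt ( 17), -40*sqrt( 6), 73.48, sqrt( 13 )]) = [ - 40*sqrt ( 6), - 25*sqrt (14 ) /7,sqrt(13)/13, sqrt(13), sqrt ( 15 ), sqrt( 17), 16.17, 73.48 ] 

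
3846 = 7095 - 3249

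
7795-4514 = 3281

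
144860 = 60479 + 84381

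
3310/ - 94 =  - 1655/47 = - 35.21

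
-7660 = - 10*766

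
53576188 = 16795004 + 36781184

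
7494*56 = 419664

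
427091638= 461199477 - 34107839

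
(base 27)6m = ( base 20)94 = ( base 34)5E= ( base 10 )184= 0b10111000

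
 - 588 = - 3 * 196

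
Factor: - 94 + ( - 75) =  - 13^2 = - 169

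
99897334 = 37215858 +62681476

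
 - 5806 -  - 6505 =699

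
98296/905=108 + 556/905  =  108.61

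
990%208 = 158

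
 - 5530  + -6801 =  - 12331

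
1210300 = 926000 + 284300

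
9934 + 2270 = 12204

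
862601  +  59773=922374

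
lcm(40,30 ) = 120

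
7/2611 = 1/373  =  0.00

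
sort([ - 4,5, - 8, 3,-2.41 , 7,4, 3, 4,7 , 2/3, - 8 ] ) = [- 8,-8, - 4, - 2.41,2/3, 3,3,4, 4,5,7,7]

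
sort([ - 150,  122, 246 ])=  [ - 150, 122, 246]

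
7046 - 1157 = 5889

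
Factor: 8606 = 2^1*13^1 * 331^1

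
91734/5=91734/5 = 18346.80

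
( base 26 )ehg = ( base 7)40633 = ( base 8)23302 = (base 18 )1cb4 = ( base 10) 9922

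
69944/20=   17486/5 = 3497.20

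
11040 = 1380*8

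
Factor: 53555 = 5^1*10711^1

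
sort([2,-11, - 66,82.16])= [ - 66, - 11, 2, 82.16]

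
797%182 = 69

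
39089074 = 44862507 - 5773433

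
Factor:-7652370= - 2^1*3^1*5^1*11^1 * 23189^1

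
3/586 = 3/586 = 0.01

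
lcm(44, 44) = 44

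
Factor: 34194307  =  7^2*23^1* 30341^1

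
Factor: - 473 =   -  11^1*43^1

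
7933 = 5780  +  2153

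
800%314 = 172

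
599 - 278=321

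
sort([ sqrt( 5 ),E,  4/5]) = [4/5, sqrt( 5), E] 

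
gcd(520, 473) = 1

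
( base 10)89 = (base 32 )2p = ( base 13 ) 6B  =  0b1011001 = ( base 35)2J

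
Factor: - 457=-457^1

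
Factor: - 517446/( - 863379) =2^1 * 3^( - 3 )*11^( - 1)*89^1 = 178/297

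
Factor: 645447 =3^1*11^1*19559^1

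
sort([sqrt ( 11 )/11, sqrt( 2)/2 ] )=[sqrt( 11 ) /11,sqrt( 2)/2]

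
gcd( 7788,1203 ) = 3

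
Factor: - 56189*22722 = -1276726458 = - 2^1*3^1*7^2*23^1* 349^1  *541^1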